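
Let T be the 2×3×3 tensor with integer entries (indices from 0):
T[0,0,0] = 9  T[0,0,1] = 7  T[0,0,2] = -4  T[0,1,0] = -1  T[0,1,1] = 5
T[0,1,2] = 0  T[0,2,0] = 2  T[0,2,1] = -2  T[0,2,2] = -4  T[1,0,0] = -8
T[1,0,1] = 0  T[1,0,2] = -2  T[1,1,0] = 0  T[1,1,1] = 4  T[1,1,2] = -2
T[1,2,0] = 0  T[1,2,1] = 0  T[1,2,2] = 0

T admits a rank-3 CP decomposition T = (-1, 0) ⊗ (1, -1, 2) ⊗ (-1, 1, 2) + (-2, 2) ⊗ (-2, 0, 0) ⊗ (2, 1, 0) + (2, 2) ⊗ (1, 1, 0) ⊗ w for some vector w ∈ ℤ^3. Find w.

w = (0, 2, -1)

Subtract the known terms from T to get the rank-1 residual R = (2, 2) ⊗ (1, 1, 0) ⊗ w, so R[i,j,k] = a[i]·b[j]·w[k]. Pick indices with nonzero a[0]·b[0] = (2)·(1) = 2. Only the fibre through (0,0,·) is needed: R[0,0,:] = T[0,0,:] − Σₗ aₗ[0]bₗ[0]cₗ = [9, 7, -4] − (-1)·(1)·(-1, 1, 2) − (-2)·(-2)·(2, 1, 0) = [0, 4, -2]. Then w[k] = R[0,0,k] / 2 for each k, giving w = [0, 4, -2] / 2 = (0, 2, -1).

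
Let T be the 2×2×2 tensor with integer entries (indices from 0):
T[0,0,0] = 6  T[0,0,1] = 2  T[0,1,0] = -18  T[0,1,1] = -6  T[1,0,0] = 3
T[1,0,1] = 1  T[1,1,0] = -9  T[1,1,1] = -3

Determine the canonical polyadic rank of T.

1

Lower bound: T ≠ 0 (e.g. T[0,0,0] = 6), so rank(T) ≥ 1.
Upper bound: if T = a ⊗ b ⊗ c then every fibre of T is a multiple of the corresponding factor, so read the factors off the fibres through the nonzero entry T[0,0,0] = 6.
The mode-1 fibre T[:,0,0] = [6, 3] gives a = [2, 1] (primitive direction); the mode-2 fibre T[0,:,0] = [6, -18] gives b = [1, -3]; then c[k] = T[0,0,k] / (a[0]·b[0]) = [6, 2] / 2 = [3, 1].
Expanding [2, 1] ⊗ [1, -3] ⊗ [3, 1] reproduces all 8 entries of T, so T = [2, 1] ⊗ [1, -3] ⊗ [3, 1] and rank(T) ≤ 1.
These bounds meet, so rank(T) = 1.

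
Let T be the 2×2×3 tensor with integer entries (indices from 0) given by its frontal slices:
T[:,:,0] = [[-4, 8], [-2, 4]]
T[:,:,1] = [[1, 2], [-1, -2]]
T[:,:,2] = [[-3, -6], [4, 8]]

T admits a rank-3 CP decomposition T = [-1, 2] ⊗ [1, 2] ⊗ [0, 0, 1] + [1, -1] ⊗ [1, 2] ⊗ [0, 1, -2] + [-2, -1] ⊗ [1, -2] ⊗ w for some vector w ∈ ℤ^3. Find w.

Subtract the known terms from T to get the rank-1 residual R = [-2, -1] ⊗ [1, -2] ⊗ w, so R[i,j,k] = a[i]·b[j]·w[k]. Pick indices with nonzero a[0]·b[0] = (-2)·(1) = -2. Only the fibre through (0,0,·) is needed: R[0,0,:] = T[0,0,:] − Σₗ aₗ[0]bₗ[0]cₗ = [-4, 1, -3] − (-1)·(1)·[0, 0, 1] − (1)·(1)·[0, 1, -2] = [-4, 0, 0]. Then w[k] = R[0,0,k] / -2 for each k, giving w = [-4, 0, 0] / -2 = [2, 0, 0].

w = [2, 0, 0]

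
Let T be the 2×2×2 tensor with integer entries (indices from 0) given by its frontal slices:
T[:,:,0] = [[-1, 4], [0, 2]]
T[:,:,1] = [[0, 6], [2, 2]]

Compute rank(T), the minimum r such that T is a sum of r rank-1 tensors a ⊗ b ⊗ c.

2

Lower bound: the mode-2 unfolding of T (rows indexed by j, columns by (i,k) = (0,0), (0,1), (1,0), (1,1)) is [[-1, 0, 0, 2], [4, 6, 2, 2]].
There the 2×2 minor on rows j ∈ {0, 1}, columns (i,k) ∈ {(0,0), (0,1)} is det [[-1, 0], [4, 6]] = -6 ≠ 0, so this unfolding has rank ≥ 2; CP rank is at least every unfolding rank, so rank(T) ≥ 2. (Unfolding ranks only ever bound the CP rank from below — rank(T) can be strictly larger than all of them — so the matching upper bound has to come from an explicit 2-term decomposition.)
Upper bound — finding two terms. Write S_k = T[:,:,k] for the frontal slices: S₀ = [[-1, 4], [0, 2]], S₁ = [[0, 6], [2, 2]].
If T = a₁ ⊗ b₁ ⊗ c₁ + a₂ ⊗ b₂ ⊗ c₂ then each S_k = c₁[k]·a₁b₁ᵀ + c₂[k]·a₂b₂ᵀ. S₀ and S₁ are linearly independent, so a₁b₁ᵀ and a₂b₂ᵀ must span the same plane of matrices: they are the rank-1 matrices of the form x·S₀ + y·S₁.
det(x·S₀ + y·S₁) is −2·x² − 10·xy − 12·y² = (-2)·(x + 3·y)(x + 2·y), vanishing at (x:y) = (3:-1) and (2:-1).
M₁ = 3·S₀ − S₁ = [[-3, 6], [-2, 4]] = −(3, 2)(1, -2)ᵀ and M₂ = 2·S₀ − S₁ = [[-2, 2], [-2, 2]] = (-2)·(1, 1)(1, -1)ᵀ, so take a₁ = (3, 2), b₁ = (1, -2), a₂ = (1, 1), b₂ = (1, -1).
Each slice is an integer combination of E₁ = a₁b₁ᵀ and E₂ = a₂b₂ᵀ: S₀ = −E₁ + 2·E₂, S₁ = −2·E₁ + 6·E₂; reading off coefficients, c₁ = (-1, -2) and c₂ = (2, 6).
Hence T = (3, 2) ⊗ (1, -2) ⊗ (-1, -2) + (1, 1) ⊗ (1, -1) ⊗ (2, 6), so rank(T) ≤ 2.
These bounds meet, so rank(T) = 2.
Check entry T[1,0,1] = 2: (2)·(1)·(-2) + (1)·(1)·(6) = 2.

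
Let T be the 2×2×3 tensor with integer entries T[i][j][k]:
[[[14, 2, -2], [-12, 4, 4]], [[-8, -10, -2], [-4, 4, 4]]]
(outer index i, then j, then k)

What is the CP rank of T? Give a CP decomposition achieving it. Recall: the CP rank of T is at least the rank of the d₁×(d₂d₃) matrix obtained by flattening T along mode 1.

Lower bound: the mode-3 unfolding of T (rows indexed by k, columns by (i,j) = (0,0), (0,1), (1,0), (1,1)) is [[14, -12, -8, -4], [2, 4, -10, 4], [-2, 4, -2, 4]].
There the 3×3 minor on rows k ∈ {0, 1, 2}, columns (i,j) ∈ {(0,0), (0,1), (1,0)} is det [[14, -12, -8], [2, 4, -10], [-2, 4, -2]] = 32 ≠ 0, so this unfolding has rank ≥ 3; CP rank is at least every unfolding rank, so rank(T) ≥ 3. (Flattening ranks never certify an upper bound on CP rank; for that we must actually write T with 3 rank-1 terms.)
Upper bound: T is a sum of 3 rank-1 terms, T = [1, -2] (x) [1, 0] (x) [2, 4, 0] + [1, -1] (x) [2, -1] (x) [4, 0, 0] + [1, 1] (x) [1, -2] (x) [4, -2, -2] (written with every a and b primitive with positive leading entry and the scale carried by c; CP decompositions are not unique, and this one is verified by expanding entrywise), so rank(T) ≤ 3.
These bounds meet, so rank(T) = 3.

rank(T) = 3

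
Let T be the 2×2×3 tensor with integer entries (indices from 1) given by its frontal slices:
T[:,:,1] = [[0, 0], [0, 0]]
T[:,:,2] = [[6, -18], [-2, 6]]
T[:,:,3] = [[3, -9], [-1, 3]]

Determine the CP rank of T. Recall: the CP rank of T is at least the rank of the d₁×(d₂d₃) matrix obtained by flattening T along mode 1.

1

Lower bound: T ≠ 0 (e.g. T[1,1,2] = 6), so rank(T) ≥ 1.
Upper bound: the mode-1 fibre T[:,1,2] = [6, -2] gives a = (3, -1) (primitive direction); the mode-2 fibre T[1,:,2] = [6, -18] gives b = (1, -3); then c[k] = T[1,1,k] / (a[1]·b[1]) = [0, 6, 3] / 3 = (0, 2, 1).
Expanding (3, -1) ⊗ (1, -3) ⊗ (0, 2, 1) reproduces all 12 entries of T, so T = (3, -1) ⊗ (1, -3) ⊗ (0, 2, 1) and rank(T) ≤ 1.
These bounds meet, so rank(T) = 1.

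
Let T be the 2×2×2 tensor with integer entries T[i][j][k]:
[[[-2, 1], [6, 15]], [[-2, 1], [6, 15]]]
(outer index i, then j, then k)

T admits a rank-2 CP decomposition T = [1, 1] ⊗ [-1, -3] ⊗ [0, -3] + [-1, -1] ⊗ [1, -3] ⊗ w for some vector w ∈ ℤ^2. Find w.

Subtract the known terms from T to get the rank-1 residual R = [-1, -1] ⊗ [1, -3] ⊗ w, so R[i,j,k] = a[i]·b[j]·w[k]. Pick indices with nonzero a[0]·b[0] = (-1)·(1) = -1. Only the fibre through (0,0,·) is needed: R[0,0,:] = T[0,0,:] − Σₗ aₗ[0]bₗ[0]cₗ = [-2, 1] − (1)·(-1)·[0, -3] = [-2, -2]. Then w[k] = R[0,0,k] / -1 for each k, giving w = [-2, -2] / -1 = [2, 2].

w = [2, 2]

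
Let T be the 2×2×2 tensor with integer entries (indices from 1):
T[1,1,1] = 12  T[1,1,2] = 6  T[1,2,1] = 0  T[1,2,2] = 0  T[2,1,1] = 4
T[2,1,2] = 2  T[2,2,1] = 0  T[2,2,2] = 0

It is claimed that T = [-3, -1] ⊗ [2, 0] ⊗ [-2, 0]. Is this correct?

Reconstruct entry (1,1,2) from the claimed factors: Σₗ aₗ[1]bₗ[1]cₗ[2] = (-3)·(2)·(0) = 0, but T[1,1,2] = 6. The claim is false.

No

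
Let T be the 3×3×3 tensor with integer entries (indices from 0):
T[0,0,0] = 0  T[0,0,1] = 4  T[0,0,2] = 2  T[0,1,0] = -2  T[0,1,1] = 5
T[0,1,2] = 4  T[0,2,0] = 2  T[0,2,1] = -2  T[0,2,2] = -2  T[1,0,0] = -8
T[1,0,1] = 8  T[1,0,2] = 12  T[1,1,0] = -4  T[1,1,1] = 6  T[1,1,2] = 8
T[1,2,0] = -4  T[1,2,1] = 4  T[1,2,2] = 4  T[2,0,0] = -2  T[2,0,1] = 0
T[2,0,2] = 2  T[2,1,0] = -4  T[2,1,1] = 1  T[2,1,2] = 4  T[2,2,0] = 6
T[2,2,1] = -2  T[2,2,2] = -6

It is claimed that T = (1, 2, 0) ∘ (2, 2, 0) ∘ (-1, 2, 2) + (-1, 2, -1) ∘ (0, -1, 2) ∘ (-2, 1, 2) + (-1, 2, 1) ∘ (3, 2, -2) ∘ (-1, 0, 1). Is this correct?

Reconstruct entry (0,0,0) from the claimed factors: Σₗ aₗ[0]bₗ[0]cₗ[0] = (1)·(2)·(-1) + (-1)·(0)·(-2) + (-1)·(3)·(-1) = 1, but T[0,0,0] = 0. The claim is false.

No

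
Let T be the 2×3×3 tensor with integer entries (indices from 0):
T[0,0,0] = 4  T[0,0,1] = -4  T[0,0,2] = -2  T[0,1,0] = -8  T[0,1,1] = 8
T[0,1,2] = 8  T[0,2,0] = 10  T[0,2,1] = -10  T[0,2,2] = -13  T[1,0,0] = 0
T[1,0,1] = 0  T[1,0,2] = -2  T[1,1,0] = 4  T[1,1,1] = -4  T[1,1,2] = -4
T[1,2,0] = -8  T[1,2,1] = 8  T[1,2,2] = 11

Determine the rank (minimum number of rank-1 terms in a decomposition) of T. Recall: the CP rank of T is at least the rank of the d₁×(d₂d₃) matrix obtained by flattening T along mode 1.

2

Lower bound: the mode-1 unfolding of T (rows indexed by i, columns by (j,k) = (0,0), (0,1), (0,2), (1,0), (1,1), (1,2), (2,0), (2,1), (2,2)) is [[4, -4, -2, -8, 8, 8, 10, -10, -13], [0, 0, -2, 4, -4, -4, -8, 8, 11]].
There the 2×2 minor on rows i ∈ {0, 1}, columns (j,k) ∈ {(0,0), (0,2)} is det [[4, -2], [0, -2]] = -8 ≠ 0, so this unfolding has rank ≥ 2; CP rank is at least every unfolding rank, so rank(T) ≥ 2. (This is only a lower bound: in general the CP rank may exceed every unfolding rank, so we still need to exhibit 2 rank-1 terms summing to T.)
Upper bound — finding two terms. Write S_k = T[:,:,k] for the frontal slices: S₀ = [[4, -8, 10], [0, 4, -8]], S₁ = [[-4, 8, -10], [0, -4, 8]], S₂ = [[-2, 8, -13], [-2, -4, 11]].
If T = a₁ ⊗ b₁ ⊗ c₁ + a₂ ⊗ b₂ ⊗ c₂ then each S_k = c₁[k]·a₁b₁ᵀ + c₂[k]·a₂b₂ᵀ. S₀ and S₂ are linearly independent, so a₁b₁ᵀ and a₂b₂ᵀ must span the same plane of matrices: they are the rank-1 matrices of the form x·S₀ + y·S₂.
The 2×2 minor of x·S₀ + y·S₂ on rows {0,1}, columns {0,1} is 16·x² − 40·xy + 24·y² = 8·(2·x − 3·y)(x − y), vanishing at (x:y) = (3:2) and (1:1).
M₁ = 3·S₀ + 2·S₂ = [[8, -8, 4], [-4, 4, -2]] = 2·(2, -1)(2, -2, 1)ᵀ and M₂ = S₀ + S₂ = [[2, 0, -3], [-2, 0, 3]] = (1, -1)(2, 0, -3)ᵀ, so take a₁ = (2, -1), b₁ = (2, -2, 1), a₂ = (1, -1), b₂ = (2, 0, -3).
Each slice is an integer combination of E₁ = a₁b₁ᵀ and E₂ = a₂b₂ᵀ: S₀ = 2·E₁ − 2·E₂, S₁ = −2·E₁ + 2·E₂, S₂ = −2·E₁ + 3·E₂; reading off coefficients, c₁ = (2, -2, -2) and c₂ = (-2, 2, 3).
Hence T = (2, -1) ⊗ (2, -2, 1) ⊗ (2, -2, -2) + (1, -1) ⊗ (2, 0, -3) ⊗ (-2, 2, 3), so rank(T) ≤ 2.
These bounds meet, so rank(T) = 2.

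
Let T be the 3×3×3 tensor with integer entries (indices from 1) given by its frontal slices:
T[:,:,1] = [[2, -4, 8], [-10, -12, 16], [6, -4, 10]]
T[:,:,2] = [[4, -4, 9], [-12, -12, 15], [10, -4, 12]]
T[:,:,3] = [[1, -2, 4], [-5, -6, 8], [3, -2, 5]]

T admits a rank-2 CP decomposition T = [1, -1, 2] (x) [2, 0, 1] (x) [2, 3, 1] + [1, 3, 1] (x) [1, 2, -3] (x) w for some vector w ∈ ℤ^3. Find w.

w = [-2, -2, -1]

Subtract the known terms from T to get the rank-1 residual R = [1, 3, 1] (x) [1, 2, -3] (x) w, so R[i,j,k] = a[i]·b[j]·w[k]. Pick indices with nonzero a[1]·b[1] = (1)·(1) = 1. Only the fibre through (1,1,·) is needed: R[1,1,:] = T[1,1,:] − Σₗ aₗ[1]bₗ[1]cₗ = [2, 4, 1] − (1)·(2)·[2, 3, 1] = [-2, -2, -1]. Then w[k] = R[1,1,k] / 1 for each k, giving w = [-2, -2, -1] / 1 = [-2, -2, -1].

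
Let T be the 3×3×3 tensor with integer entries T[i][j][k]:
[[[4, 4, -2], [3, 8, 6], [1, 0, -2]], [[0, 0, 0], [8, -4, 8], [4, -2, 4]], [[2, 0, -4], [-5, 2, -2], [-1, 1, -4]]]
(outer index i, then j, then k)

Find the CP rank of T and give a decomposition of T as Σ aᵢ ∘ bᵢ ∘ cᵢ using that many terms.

rank(T) = 3

Lower bound: the mode-2 unfolding of T (rows indexed by j, columns by (i,k) = (0,0), (0,1), (0,2), (1,0), (1,1), (1,2), (2,0), (2,1), (2,2)) is [[4, 4, -2, 0, 0, 0, 2, 0, -4], [3, 8, 6, 8, -4, 8, -5, 2, -2], [1, 0, -2, 4, -2, 4, -1, 1, -4]].
There the 3×3 minor on rows j ∈ {0, 1, 2}, columns (i,k) ∈ {(0,0), (0,1), (1,0)} is det [[4, 4, 0], [3, 8, 8], [1, 0, 4]] = 112 ≠ 0, so this unfolding has rank ≥ 3; CP rank is at least every unfolding rank, so rank(T) ≥ 3. (This is only a lower bound: in general the CP rank may exceed every unfolding rank, so we still need to exhibit 3 rank-1 terms summing to T.)
Upper bound: T is a sum of 3 rank-1 terms, T = [0, 2, -1] ∘ [0, 2, 1] ∘ [2, -1, 2] + [1, 0, 0] ∘ [1, 2, 0] ∘ [2, 4, 2] + [1, 0, 1] ∘ [2, -1, 1] ∘ [1, 0, -2] (one valid choice — decompositions are not unique — normalised so each a, b is primitive with positive first nonzero entry; check it by expanding all entries), so rank(T) ≤ 3.
These bounds meet, so rank(T) = 3.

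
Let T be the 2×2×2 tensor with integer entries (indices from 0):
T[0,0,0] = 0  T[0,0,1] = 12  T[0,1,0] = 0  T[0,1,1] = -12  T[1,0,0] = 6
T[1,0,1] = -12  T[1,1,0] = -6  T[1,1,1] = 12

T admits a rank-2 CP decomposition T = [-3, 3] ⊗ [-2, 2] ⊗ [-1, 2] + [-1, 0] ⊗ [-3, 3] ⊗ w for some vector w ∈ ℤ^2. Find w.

w = [2, 0]

Subtract the known terms from T to get the rank-1 residual R = [-1, 0] ⊗ [-3, 3] ⊗ w, so R[i,j,k] = a[i]·b[j]·w[k]. Pick indices with nonzero a[0]·b[0] = (-1)·(-3) = 3. Only the fibre through (0,0,·) is needed: R[0,0,:] = T[0,0,:] − Σₗ aₗ[0]bₗ[0]cₗ = [0, 12] − (-3)·(-2)·[-1, 2] = [6, 0]. Then w[k] = R[0,0,k] / 3 for each k, giving w = [6, 0] / 3 = [2, 0].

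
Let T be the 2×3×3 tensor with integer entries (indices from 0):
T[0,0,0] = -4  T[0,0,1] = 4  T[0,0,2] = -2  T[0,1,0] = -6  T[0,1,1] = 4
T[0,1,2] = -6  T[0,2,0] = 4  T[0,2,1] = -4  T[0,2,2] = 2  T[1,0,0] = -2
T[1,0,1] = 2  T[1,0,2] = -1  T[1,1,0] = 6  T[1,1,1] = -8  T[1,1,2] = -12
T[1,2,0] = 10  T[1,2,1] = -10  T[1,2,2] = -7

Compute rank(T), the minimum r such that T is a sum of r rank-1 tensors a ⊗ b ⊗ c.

Lower bound: in the mode-2 unfolding of T (rows indexed by j, columns by (i,k)) the 3×3 minor on rows j ∈ {0, 1, 2}, columns (i,k) ∈ {(0,0), (0,1), (1,0)} is det [[-4, 4, -2], [-6, 4, 6], [4, -4, 10]] = 64 ≠ 0, so that unfolding has rank ≥ 3 and hence rank(T) ≥ 3 (CP rank is at least every unfolding rank, though it can be larger).
Upper bound: T is a sum of 3 rank-1 terms, T = [0, 1] ⊗ [0, 1, 1] ⊗ [8, -8, -8] + [1, 1] ⊗ [0, 1, 0] ⊗ [2, -4, -2] + [2, 1] ⊗ [1, 2, -1] ⊗ [-2, 2, -1] (written with every a and b primitive with positive leading entry and the scale carried by c; CP decompositions are not unique, and this one is verified by expanding entrywise), so rank(T) ≤ 3.
These bounds meet, so rank(T) = 3.

3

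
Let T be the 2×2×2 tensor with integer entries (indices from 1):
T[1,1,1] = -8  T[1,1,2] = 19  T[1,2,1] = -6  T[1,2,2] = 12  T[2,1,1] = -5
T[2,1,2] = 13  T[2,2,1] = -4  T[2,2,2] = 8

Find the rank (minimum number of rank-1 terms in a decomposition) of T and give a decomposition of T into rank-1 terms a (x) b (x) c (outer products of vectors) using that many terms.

rank(T) = 2

Lower bound: the mode-3 unfolding of T (rows indexed by k, columns by (i,j) = (1,1), (1,2), (2,1), (2,2)) is [[-8, -6, -5, -4], [19, 12, 13, 8]].
There the 2×2 minor on rows k ∈ {1, 2}, columns (i,j) ∈ {(1,1), (1,2)} is det [[-8, -6], [19, 12]] = 18 ≠ 0, so this unfolding has rank ≥ 2; CP rank is at least every unfolding rank, so rank(T) ≥ 2. (This is only a lower bound: in general the CP rank may exceed every unfolding rank, so we still need to exhibit 2 rank-1 terms summing to T.)
Upper bound — finding two terms. Write S_k = T[:,:,k] for the frontal slices: S₁ = [[-8, -6], [-5, -4]], S₂ = [[19, 12], [13, 8]].
If T = a₁ (x) b₁ (x) c₁ + a₂ (x) b₂ (x) c₂ then each S_k = c₁[k]·a₁b₁ᵀ + c₂[k]·a₂b₂ᵀ. S₁ and S₂ are linearly independent, so a₁b₁ᵀ and a₂b₂ᵀ must span the same plane of matrices: they are the rank-1 matrices of the form x·S₁ + y·S₂.
det(x·S₁ + y·S₂) is 2·x² − 2·xy − 4·y² = 2·(x − 2·y)(x + y), vanishing at (x:y) = (2:1) and (1:-1).
M₁ = 2·S₁ + S₂ = [[3, 0], [3, 0]] = 3·[1, 1][1, 0]ᵀ and M₂ = S₁ − S₂ = [[-27, -18], [-18, -12]] = (-3)·[3, 2][3, 2]ᵀ, so take a₁ = [1, 1], b₁ = [1, 0], a₂ = [3, 2], b₂ = [3, 2].
Each slice is an integer combination of E₁ = a₁b₁ᵀ and E₂ = a₂b₂ᵀ: S₁ = E₁ − E₂, S₂ = E₁ + 2·E₂; reading off coefficients, c₁ = [1, 1] and c₂ = [-1, 2].
Hence T = [1, 1] (x) [1, 0] (x) [1, 1] + [3, 2] (x) [3, 2] (x) [-1, 2], so rank(T) ≤ 2.
These bounds meet, so rank(T) = 2.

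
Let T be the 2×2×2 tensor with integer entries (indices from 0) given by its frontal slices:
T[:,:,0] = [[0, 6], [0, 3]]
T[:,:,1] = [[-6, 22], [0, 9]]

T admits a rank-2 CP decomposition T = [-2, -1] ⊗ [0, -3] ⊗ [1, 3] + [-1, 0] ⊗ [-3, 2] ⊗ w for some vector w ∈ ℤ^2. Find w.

w = [0, -2]

Subtract the known terms from T to get the rank-1 residual R = [-1, 0] ⊗ [-3, 2] ⊗ w, so R[i,j,k] = a[i]·b[j]·w[k]. Pick indices with nonzero a[0]·b[0] = (-1)·(-3) = 3. Only the fibre through (0,0,·) is needed: R[0,0,:] = T[0,0,:] − Σₗ aₗ[0]bₗ[0]cₗ = [0, -6] − (-2)·(0)·[1, 3] = [0, -6]. Then w[k] = R[0,0,k] / 3 for each k, giving w = [0, -6] / 3 = [0, -2].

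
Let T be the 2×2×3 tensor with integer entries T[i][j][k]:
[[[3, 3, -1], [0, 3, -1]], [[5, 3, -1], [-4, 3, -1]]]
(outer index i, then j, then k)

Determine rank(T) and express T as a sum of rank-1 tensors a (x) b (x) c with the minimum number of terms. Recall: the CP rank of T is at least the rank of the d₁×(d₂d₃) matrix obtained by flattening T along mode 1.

Lower bound: the mode-1 unfolding of T (rows indexed by i, columns by (j,k) = (0,0), (0,1), (0,2), (1,0), (1,1), (1,2)) is [[3, 3, -1, 0, 3, -1], [5, 3, -1, -4, 3, -1]].
There the 2×2 minor on rows i ∈ {0, 1}, columns (j,k) ∈ {(0,0), (0,1)} is det [[3, 3], [5, 3]] = -6 ≠ 0, so this unfolding has rank ≥ 2; CP rank is at least every unfolding rank, so rank(T) ≥ 2. (Unfolding ranks only ever bound the CP rank from below — rank(T) can be strictly larger than all of them — so the matching upper bound has to come from an explicit 2-term decomposition.)
Upper bound — finding two terms. Write S_k = T[:,:,k] for the frontal slices: S₀ = [[3, 0], [5, -4]], S₁ = [[3, 3], [3, 3]], S₂ = [[-1, -1], [-1, -1]].
If T = a₁ (x) b₁ (x) c₁ + a₂ (x) b₂ (x) c₂ then each S_k = c₁[k]·a₁b₁ᵀ + c₂[k]·a₂b₂ᵀ. S₀ and S₁ are linearly independent, so a₁b₁ᵀ and a₂b₂ᵀ must span the same plane of matrices: they are the rank-1 matrices of the form x·S₀ + y·S₁.
det(x·S₀ + y·S₁) is −12·x² − 18·xy = (-6)·(2·x + 3·y)(x), vanishing at (x:y) = (3:-2) and (0:1).
M₁ = 3·S₀ − 2·S₁ = [[3, -6], [9, -18]] = 3·(1, 3)(1, -2)ᵀ and M₂ = S₁ = [[3, 3], [3, 3]] = 3·(1, 1)(1, 1)ᵀ, so take a₁ = (1, 3), b₁ = (1, -2), a₂ = (1, 1), b₂ = (1, 1).
Each slice is an integer combination of E₁ = a₁b₁ᵀ and E₂ = a₂b₂ᵀ: S₀ = E₁ + 2·E₂, S₁ = 3·E₂, S₂ = −E₂; reading off coefficients, c₁ = (1, 0, 0) and c₂ = (2, 3, -1).
Hence T = (1, 3) (x) (1, -2) (x) (1, 0, 0) + (1, 1) (x) (1, 1) (x) (2, 3, -1), so rank(T) ≤ 2.
These bounds meet, so rank(T) = 2.

rank(T) = 2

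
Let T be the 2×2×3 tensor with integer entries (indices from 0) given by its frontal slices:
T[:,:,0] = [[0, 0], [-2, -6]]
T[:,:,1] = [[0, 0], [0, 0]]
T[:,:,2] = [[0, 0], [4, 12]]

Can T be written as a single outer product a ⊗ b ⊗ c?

Yes

The mode-1 fibre T[:,0,0] = [0, -2] gives a = (0, 1) (primitive direction); the mode-2 fibre T[1,:,0] = [-2, -6] gives b = (1, 3); then c[k] = T[1,0,k] / (a[1]·b[0]) = [-2, 0, 4] / 1 = (-2, 0, 4).
Expanding (0, 1) ⊗ (1, 3) ⊗ (-2, 0, 4) reproduces all 12 entries of T, so T = (0, 1) ⊗ (1, 3) ⊗ (-2, 0, 4) and rank(T) ≤ 1.
Equivalently every frontal slice T[:,:,k] is c[k] times the rank-1 matrix (0, 1) ⊗ (1, 3). So T has rank 1 (it is nonzero).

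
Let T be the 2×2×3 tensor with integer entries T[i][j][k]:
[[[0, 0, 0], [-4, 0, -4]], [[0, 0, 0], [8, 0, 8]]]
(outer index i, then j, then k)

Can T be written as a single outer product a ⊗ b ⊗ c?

If T = a ⊗ b ⊗ c then every fibre of T is a multiple of the corresponding factor, so read the factors off the fibres through the nonzero entry T[0,1,0] = -4.
The mode-1 fibre T[:,1,0] = [-4, 8] gives a = [1, -2] (primitive direction); the mode-2 fibre T[0,:,0] = [0, -4] gives b = [0, 1]; then c[k] = T[0,1,k] / (a[0]·b[1]) = [-4, 0, -4] / 1 = [-4, 0, -4].
Expanding [1, -2] ⊗ [0, 1] ⊗ [-4, 0, -4] reproduces all 12 entries of T, so T = [1, -2] ⊗ [0, 1] ⊗ [-4, 0, -4] and rank(T) ≤ 1.
Equivalently every frontal slice T[:,:,k] is c[k] times the rank-1 matrix [1, -2] ⊗ [0, 1]. So T has rank 1 (it is nonzero).

Yes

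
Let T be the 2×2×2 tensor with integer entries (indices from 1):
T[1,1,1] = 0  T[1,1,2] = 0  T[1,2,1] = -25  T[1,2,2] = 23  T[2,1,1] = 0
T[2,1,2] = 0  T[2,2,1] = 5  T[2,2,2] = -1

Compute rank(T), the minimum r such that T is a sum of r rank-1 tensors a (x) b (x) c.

Lower bound: in the mode-1 unfolding of T (rows indexed by i, columns by (j,k)) the 2×2 minor on rows i ∈ {1, 2}, columns (j,k) ∈ {(2,1), (2,2)} is det [[-25, 23], [5, -1]] = -90 ≠ 0, so that unfolding has rank ≥ 2 and hence rank(T) ≥ 2 (CP rank is at least every unfolding rank, though it can be larger).
Upper bound: T[:,j,:] = b[j]·M for every slice, with b = [0, 1] and M = [[-25, 23], [5, -1]] (rows i, columns k).
Splitting M by its rows (i = 1, 2), M = [1, 0][-25, 23]ᵀ + [0, 1][5, -1]ᵀ.
Hence T = [1, 0] (x) [0, 1] (x) [-25, 23] + [0, 1] (x) [0, 1] (x) [5, -1], so rank(T) ≤ 2.
These bounds meet, so rank(T) = 2.

2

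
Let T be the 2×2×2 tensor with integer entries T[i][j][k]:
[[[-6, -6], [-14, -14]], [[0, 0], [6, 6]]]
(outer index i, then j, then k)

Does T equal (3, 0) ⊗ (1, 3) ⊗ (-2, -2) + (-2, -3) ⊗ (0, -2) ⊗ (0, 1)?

Reconstruct entry (0,1,0) from the claimed factors: Σₗ aₗ[0]bₗ[1]cₗ[0] = (3)·(3)·(-2) + (-2)·(-2)·(0) = -18, but T[0,1,0] = -14. The claim is false.

No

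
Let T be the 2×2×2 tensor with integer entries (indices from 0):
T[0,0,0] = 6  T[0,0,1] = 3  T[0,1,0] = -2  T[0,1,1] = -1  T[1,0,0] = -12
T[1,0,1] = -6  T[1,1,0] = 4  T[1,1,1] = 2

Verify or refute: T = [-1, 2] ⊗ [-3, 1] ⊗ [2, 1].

Yes

Reconstruct entrywise from the claimed factors. For example, T[0,1,1] = -1 and Σₗ aₗ[0]bₗ[1]cₗ[1] = (-1)·(1)·(1) = -1; checking all 8 entries, every one matches. The claim holds.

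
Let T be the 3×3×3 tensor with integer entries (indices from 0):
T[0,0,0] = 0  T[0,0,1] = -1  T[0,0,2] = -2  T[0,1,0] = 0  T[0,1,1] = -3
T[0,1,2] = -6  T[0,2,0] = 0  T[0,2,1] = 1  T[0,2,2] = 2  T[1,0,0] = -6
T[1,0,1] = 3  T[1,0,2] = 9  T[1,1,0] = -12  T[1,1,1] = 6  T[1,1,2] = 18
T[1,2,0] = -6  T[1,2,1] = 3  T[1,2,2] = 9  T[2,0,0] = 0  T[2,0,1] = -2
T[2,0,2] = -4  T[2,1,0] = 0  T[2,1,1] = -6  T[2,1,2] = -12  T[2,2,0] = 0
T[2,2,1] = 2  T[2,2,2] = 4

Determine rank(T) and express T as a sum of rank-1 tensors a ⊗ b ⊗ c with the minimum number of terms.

rank(T) = 2

Lower bound: the mode-3 unfolding of T (rows indexed by k, columns by (i,j) = (0,0), (0,1), (0,2), (1,0), (1,1), (1,2), (2,0), (2,1), (2,2)) is [[0, 0, 0, -6, -12, -6, 0, 0, 0], [-1, -3, 1, 3, 6, 3, -2, -6, 2], [-2, -6, 2, 9, 18, 9, -4, -12, 4]].
There the 2×2 minor on rows k ∈ {0, 1}, columns (i,j) ∈ {(0,0), (1,0)} is det [[0, -6], [-1, 3]] = -6 ≠ 0, so this unfolding has rank ≥ 2; CP rank is at least every unfolding rank, so rank(T) ≥ 2. (Flattening ranks never certify an upper bound on CP rank; for that we must actually write T with 2 rank-1 terms.)
Upper bound — finding two terms. Write S_k = T[:,:,k] for the frontal slices: S₀ = [[0, 0, 0], [-6, -12, -6], [0, 0, 0]], S₁ = [[-1, -3, 1], [3, 6, 3], [-2, -6, 2]], S₂ = [[-2, -6, 2], [9, 18, 9], [-4, -12, 4]].
If T = a₁ ⊗ b₁ ⊗ c₁ + a₂ ⊗ b₂ ⊗ c₂ then each S_k = c₁[k]·a₁b₁ᵀ + c₂[k]·a₂b₂ᵀ. S₀ and S₁ are linearly independent, so a₁b₁ᵀ and a₂b₂ᵀ must span the same plane of matrices: they are the rank-1 matrices of the form x·S₀ + y·S₁.
The 2×2 minor of x·S₀ + y·S₁ on rows {0,1}, columns {0,1} is −6·xy + 3·y² = (-3)·(2·x − y)(y), vanishing at (x:y) = (1:2) and (1:0).
M₁ = S₀ + 2·S₁ = [[-2, -6, 2], [0, 0, 0], [-4, -12, 4]] = (-2)·[1, 0, 2][1, 3, -1]ᵀ and M₂ = S₀ = [[0, 0, 0], [-6, -12, -6], [0, 0, 0]] = (-6)·[0, 1, 0][1, 2, 1]ᵀ, so take a₁ = [1, 0, 2], b₁ = [1, 3, -1], a₂ = [0, 1, 0], b₂ = [1, 2, 1].
Each slice is an integer combination of E₁ = a₁b₁ᵀ and E₂ = a₂b₂ᵀ: S₀ = −6·E₂, S₁ = −E₁ + 3·E₂, S₂ = −2·E₁ + 9·E₂; reading off coefficients, c₁ = [0, -1, -2] and c₂ = [-6, 3, 9].
Hence T = [1, 0, 2] ⊗ [1, 3, -1] ⊗ [0, -1, -2] + [0, 1, 0] ⊗ [1, 2, 1] ⊗ [-6, 3, 9], so rank(T) ≤ 2.
These bounds meet, so rank(T) = 2.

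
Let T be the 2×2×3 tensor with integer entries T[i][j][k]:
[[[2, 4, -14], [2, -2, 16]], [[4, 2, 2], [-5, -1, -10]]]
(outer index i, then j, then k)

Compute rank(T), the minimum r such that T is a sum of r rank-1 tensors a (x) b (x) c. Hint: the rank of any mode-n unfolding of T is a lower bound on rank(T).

Lower bound: the mode-2 unfolding of T (rows indexed by j, columns by (i,k) = (0,0), (0,1), (0,2), (1,0), (1,1), (1,2)) is [[2, 4, -14, 4, 2, 2], [2, -2, 16, -5, -1, -10]].
There the 2×2 minor on rows j ∈ {0, 1}, columns (i,k) ∈ {(0,0), (0,1)} is det [[2, 4], [2, -2]] = -12 ≠ 0, so this unfolding has rank ≥ 2; CP rank is at least every unfolding rank, so rank(T) ≥ 2. (Unfolding ranks only ever bound the CP rank from below — rank(T) can be strictly larger than all of them — so the matching upper bound has to come from an explicit 2-term decomposition.)
Upper bound — finding two terms. Write S_k = T[:,:,k] for the frontal slices: S₀ = [[2, 2], [4, -5]], S₁ = [[4, -2], [2, -1]], S₂ = [[-14, 16], [2, -10]].
If T = a₁ (x) b₁ (x) c₁ + a₂ (x) b₂ (x) c₂ then each S_k = c₁[k]·a₁b₁ᵀ + c₂[k]·a₂b₂ᵀ. S₀ and S₁ are linearly independent, so a₁b₁ᵀ and a₂b₂ᵀ must span the same plane of matrices: they are the rank-1 matrices of the form x·S₀ + y·S₁.
det(x·S₀ + y·S₁) is −18·x² − 18·xy = (-18)·(x + y)(x), vanishing at (x:y) = (1:-1) and (0:1).
M₁ = S₀ − S₁ = [[-2, 4], [2, -4]] = (-2)·[1, -1][1, -2]ᵀ and M₂ = S₁ = [[4, -2], [2, -1]] = [2, 1][2, -1]ᵀ, so take a₁ = [1, -1], b₁ = [1, -2], a₂ = [2, 1], b₂ = [2, -1].
Each slice is an integer combination of E₁ = a₁b₁ᵀ and E₂ = a₂b₂ᵀ: S₀ = −2·E₁ + E₂, S₁ = E₂, S₂ = −6·E₁ − 2·E₂; reading off coefficients, c₁ = [-2, 0, -6] and c₂ = [1, 1, -2].
Hence T = [1, -1] (x) [1, -2] (x) [-2, 0, -6] + [2, 1] (x) [2, -1] (x) [1, 1, -2], so rank(T) ≤ 2.
These bounds meet, so rank(T) = 2.

2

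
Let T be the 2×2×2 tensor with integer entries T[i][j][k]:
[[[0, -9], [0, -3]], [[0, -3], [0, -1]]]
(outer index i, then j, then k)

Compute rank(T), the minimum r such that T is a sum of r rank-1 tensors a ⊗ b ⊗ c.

1

Lower bound: T ≠ 0 (e.g. T[0,0,1] = -9), so rank(T) ≥ 1.
Upper bound: if T = a ⊗ b ⊗ c then every fibre of T is a multiple of the corresponding factor, so read the factors off the fibres through the nonzero entry T[0,0,1] = -9.
The mode-1 fibre T[:,0,1] = [-9, -3] gives a = [3, 1] (primitive direction); the mode-2 fibre T[0,:,1] = [-9, -3] gives b = [3, 1]; then c[k] = T[0,0,k] / (a[0]·b[0]) = [0, -9] / 9 = [0, -1].
Expanding [3, 1] ⊗ [3, 1] ⊗ [0, -1] reproduces all 8 entries of T, so T = [3, 1] ⊗ [3, 1] ⊗ [0, -1] and rank(T) ≤ 1.
These bounds meet, so rank(T) = 1.
Check entry T[1,1,0] = 0: (1)·(1)·(0) = 0.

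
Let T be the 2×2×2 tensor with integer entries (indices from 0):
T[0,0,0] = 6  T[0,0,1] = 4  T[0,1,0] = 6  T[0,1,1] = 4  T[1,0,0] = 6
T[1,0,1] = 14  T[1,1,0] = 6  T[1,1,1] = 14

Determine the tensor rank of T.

Lower bound: the mode-3 unfolding of T (rows indexed by k, columns by (i,j) = (0,0), (0,1), (1,0), (1,1)) is [[6, 6, 6, 6], [4, 4, 14, 14]].
There the 2×2 minor on rows k ∈ {0, 1}, columns (i,j) ∈ {(0,0), (1,0)} is det [[6, 6], [4, 14]] = 60 ≠ 0, so this unfolding has rank ≥ 2; CP rank is at least every unfolding rank, so rank(T) ≥ 2. (Flattening ranks never certify an upper bound on CP rank; for that we must actually write T with 2 rank-1 terms.)
Upper bound — finding two terms. Every mode-2 slice of T is a multiple of one matrix: T[:,j,:] = b[j]·M with b = [1, 1] and M = [[6, 4], [6, 14]] (rows indexed by i, columns by k). So it suffices to write M as a sum of two rank-1 matrices.
Splitting M by its rows (i = 0, 1), M = [1, 0][6, 4]ᵀ + [0, 1][6, 14]ᵀ.
Hence T = [1, 0] ⊗ [1, 1] ⊗ [6, 4] + [0, 1] ⊗ [1, 1] ⊗ [6, 14], so rank(T) ≤ 2.
These bounds meet, so rank(T) = 2.
Check entry T[0,1,1] = 4: (1)·(1)·(4) + (0)·(1)·(14) = 4.

2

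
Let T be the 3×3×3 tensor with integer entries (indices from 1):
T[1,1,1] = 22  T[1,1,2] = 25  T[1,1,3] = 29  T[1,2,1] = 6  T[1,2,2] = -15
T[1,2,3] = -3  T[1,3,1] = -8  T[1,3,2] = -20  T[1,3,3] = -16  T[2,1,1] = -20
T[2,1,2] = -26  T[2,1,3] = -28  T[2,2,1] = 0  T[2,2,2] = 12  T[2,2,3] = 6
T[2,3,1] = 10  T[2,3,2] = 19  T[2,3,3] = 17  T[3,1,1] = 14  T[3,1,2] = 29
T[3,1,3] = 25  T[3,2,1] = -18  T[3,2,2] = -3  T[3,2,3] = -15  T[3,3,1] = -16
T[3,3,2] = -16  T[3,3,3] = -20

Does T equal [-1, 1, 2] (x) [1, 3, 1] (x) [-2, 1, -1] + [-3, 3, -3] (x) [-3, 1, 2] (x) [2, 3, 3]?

Reconstruct entry (1,1,1) from the claimed factors: Σₗ aₗ[1]bₗ[1]cₗ[1] = (-1)·(1)·(-2) + (-3)·(-3)·(2) = 20, but T[1,1,1] = 22. The claim is false.

No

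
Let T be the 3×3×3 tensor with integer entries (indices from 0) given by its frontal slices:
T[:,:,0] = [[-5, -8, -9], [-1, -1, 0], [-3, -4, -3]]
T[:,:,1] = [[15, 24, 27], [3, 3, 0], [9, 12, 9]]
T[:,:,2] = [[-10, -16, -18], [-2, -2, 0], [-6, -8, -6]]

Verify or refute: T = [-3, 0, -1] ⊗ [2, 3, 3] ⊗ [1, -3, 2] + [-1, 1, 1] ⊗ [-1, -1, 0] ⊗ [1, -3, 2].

Yes

Reconstruct entrywise from the claimed factors. For example, T[0,2,2] = -18 and Σₗ aₗ[0]bₗ[2]cₗ[2] = (-3)·(3)·(2) + (-1)·(0)·(2) = -18; checking all 27 entries, every one matches. The claim holds.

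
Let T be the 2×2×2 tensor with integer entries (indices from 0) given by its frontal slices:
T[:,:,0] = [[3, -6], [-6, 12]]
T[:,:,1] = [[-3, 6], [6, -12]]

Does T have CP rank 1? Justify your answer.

Yes

If T = a ⊗ b ⊗ c then every fibre of T is a multiple of the corresponding factor, so read the factors off the fibres through the nonzero entry T[0,0,0] = 3.
The mode-1 fibre T[:,0,0] = [3, -6] gives a = [1, -2] (primitive direction); the mode-2 fibre T[0,:,0] = [3, -6] gives b = [1, -2]; then c[k] = T[0,0,k] / (a[0]·b[0]) = [3, -3] / 1 = [3, -3].
Expanding [1, -2] ⊗ [1, -2] ⊗ [3, -3] reproduces all 8 entries of T, so T = [1, -2] ⊗ [1, -2] ⊗ [3, -3] and rank(T) ≤ 1.
Equivalently every frontal slice T[:,:,k] is c[k] times the rank-1 matrix [1, -2] ⊗ [1, -2]. So T has rank 1 (it is nonzero).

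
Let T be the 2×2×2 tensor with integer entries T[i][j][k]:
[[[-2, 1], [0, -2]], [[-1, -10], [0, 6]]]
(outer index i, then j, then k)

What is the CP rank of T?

2

Lower bound: the mode-3 unfolding of T (rows indexed by k, columns by (i,j) = (0,0), (0,1), (1,0), (1,1)) is [[-2, 0, -1, 0], [1, -2, -10, 6]].
There the 2×2 minor on rows k ∈ {0, 1}, columns (i,j) ∈ {(0,0), (0,1)} is det [[-2, 0], [1, -2]] = 4 ≠ 0, so this unfolding has rank ≥ 2; CP rank is at least every unfolding rank, so rank(T) ≥ 2. (Unfolding ranks only ever bound the CP rank from below — rank(T) can be strictly larger than all of them — so the matching upper bound has to come from an explicit 2-term decomposition.)
Upper bound — finding two terms. Write S_k = T[:,:,k] for the frontal slices: S₀ = [[-2, 0], [-1, 0]], S₁ = [[1, -2], [-10, 6]].
If T = a₁ (x) b₁ (x) c₁ + a₂ (x) b₂ (x) c₂ then each S_k = c₁[k]·a₁b₁ᵀ + c₂[k]·a₂b₂ᵀ. S₀ and S₁ are linearly independent, so a₁b₁ᵀ and a₂b₂ᵀ must span the same plane of matrices: they are the rank-1 matrices of the form x·S₀ + y·S₁.
det(x·S₀ + y·S₁) is −14·xy − 14·y² = (-14)·(y)(x + y), vanishing at (x:y) = (1:0) and (1:-1).
M₁ = S₀ = [[-2, 0], [-1, 0]] = −[2, 1][1, 0]ᵀ and M₂ = S₀ − S₁ = [[-3, 2], [9, -6]] = −[1, -3][3, -2]ᵀ, so take a₁ = [2, 1], b₁ = [1, 0], a₂ = [1, -3], b₂ = [3, -2].
Each slice is an integer combination of E₁ = a₁b₁ᵀ and E₂ = a₂b₂ᵀ: S₀ = −E₁, S₁ = −E₁ + E₂; reading off coefficients, c₁ = [-1, -1] and c₂ = [0, 1].
Hence T = [2, 1] (x) [1, 0] (x) [-1, -1] + [1, -3] (x) [3, -2] (x) [0, 1], so rank(T) ≤ 2.
These bounds meet, so rank(T) = 2.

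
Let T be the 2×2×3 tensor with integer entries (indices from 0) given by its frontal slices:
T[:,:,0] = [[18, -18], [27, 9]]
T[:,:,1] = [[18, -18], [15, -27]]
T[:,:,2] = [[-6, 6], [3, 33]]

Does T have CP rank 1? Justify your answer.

No

The mode-2 unfolding of T (rows indexed by j, columns by (i,k) = (0,0), (0,1), (0,2), (1,0), (1,1), (1,2)) is [[18, 18, -6, 27, 15, 3], [-18, -18, 6, 9, -27, 33]].
There the 2×2 minor on rows j ∈ {0, 1}, columns (i,k) ∈ {(0,0), (1,0)} is det [[18, 27], [-18, 9]] = 648 ≠ 0, so this unfolding has rank ≥ 2; CP rank is at least every unfolding rank, so rank(T) ≥ 2.
In particular rank(T) ≥ 2 > 1, so T is not rank-1.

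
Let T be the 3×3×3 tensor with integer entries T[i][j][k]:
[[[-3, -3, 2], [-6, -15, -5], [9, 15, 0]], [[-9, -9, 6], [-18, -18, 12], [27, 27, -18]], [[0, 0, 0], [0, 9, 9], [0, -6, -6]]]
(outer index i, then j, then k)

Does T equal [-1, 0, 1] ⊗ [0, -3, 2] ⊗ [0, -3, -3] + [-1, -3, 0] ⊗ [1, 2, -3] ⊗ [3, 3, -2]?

Yes

Reconstruct entrywise from the claimed factors. For example, T[0,0,2] = 2 and Σₗ aₗ[0]bₗ[0]cₗ[2] = (-1)·(0)·(-3) + (-1)·(1)·(-2) = 2; checking all 27 entries, every one matches. The claim holds.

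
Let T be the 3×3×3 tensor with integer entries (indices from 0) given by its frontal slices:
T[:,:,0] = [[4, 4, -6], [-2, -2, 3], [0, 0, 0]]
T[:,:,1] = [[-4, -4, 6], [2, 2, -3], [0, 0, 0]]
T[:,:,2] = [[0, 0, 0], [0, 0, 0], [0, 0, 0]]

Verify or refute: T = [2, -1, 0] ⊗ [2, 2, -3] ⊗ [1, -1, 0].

Yes

Reconstruct entrywise from the claimed factors. For example, T[1,1,2] = 0 and Σₗ aₗ[1]bₗ[1]cₗ[2] = (-1)·(2)·(0) = 0; checking all 27 entries, every one matches. The claim holds.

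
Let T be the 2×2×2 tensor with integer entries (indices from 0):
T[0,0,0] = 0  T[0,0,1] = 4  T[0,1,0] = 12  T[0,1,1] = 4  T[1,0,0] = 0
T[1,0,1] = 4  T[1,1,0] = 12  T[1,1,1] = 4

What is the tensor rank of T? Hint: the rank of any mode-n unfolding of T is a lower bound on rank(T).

Lower bound: the mode-3 unfolding of T (rows indexed by k, columns by (i,j) = (0,0), (0,1), (1,0), (1,1)) is [[0, 12, 0, 12], [4, 4, 4, 4]].
There the 2×2 minor on rows k ∈ {0, 1}, columns (i,j) ∈ {(0,0), (0,1)} is det [[0, 12], [4, 4]] = -48 ≠ 0, so this unfolding has rank ≥ 2; CP rank is at least every unfolding rank, so rank(T) ≥ 2. (Flattening ranks never certify an upper bound on CP rank; for that we must actually write T with 2 rank-1 terms.)
Upper bound — finding two terms. Every mode-1 slice of T is a multiple of one matrix: T[i,:,:] = a[i]·M with a = [1, 1] and M = [[0, 4], [12, 4]] (rows indexed by j, columns by k). So it suffices to write M as a sum of two rank-1 matrices.
Splitting M by its rows (j = 0, 1), M = [1, 0][0, 4]ᵀ + [0, 1][12, 4]ᵀ.
Hence T = [1, 1] ⊗ [1, 0] ⊗ [0, 4] + [1, 1] ⊗ [0, 1] ⊗ [12, 4], so rank(T) ≤ 2.
These bounds meet, so rank(T) = 2.
Check entry T[0,0,1] = 4: (1)·(1)·(4) + (1)·(0)·(4) = 4.

2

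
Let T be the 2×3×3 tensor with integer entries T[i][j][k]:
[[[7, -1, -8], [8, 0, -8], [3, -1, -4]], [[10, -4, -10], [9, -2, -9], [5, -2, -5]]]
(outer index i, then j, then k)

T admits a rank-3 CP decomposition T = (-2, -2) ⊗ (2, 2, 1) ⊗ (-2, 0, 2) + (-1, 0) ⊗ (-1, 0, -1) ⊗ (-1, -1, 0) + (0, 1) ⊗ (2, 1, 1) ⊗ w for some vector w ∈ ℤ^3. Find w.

Subtract the known terms from T to get the rank-1 residual R = (0, 1) ⊗ (2, 1, 1) ⊗ w, so R[i,j,k] = a[i]·b[j]·w[k]. Pick indices with nonzero a[1]·b[0] = (1)·(2) = 2. Only the fibre through (1,0,·) is needed: R[1,0,:] = T[1,0,:] − Σₗ aₗ[1]bₗ[0]cₗ = [10, -4, -10] − (-2)·(2)·(-2, 0, 2) − (0)·(-1)·(-1, -1, 0) = [2, -4, -2]. Then w[k] = R[1,0,k] / 2 for each k, giving w = [2, -4, -2] / 2 = (1, -2, -1).

w = (1, -2, -1)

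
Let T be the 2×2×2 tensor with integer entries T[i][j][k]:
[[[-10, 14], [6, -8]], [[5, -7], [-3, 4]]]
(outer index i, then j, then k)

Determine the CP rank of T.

2

Lower bound: in the mode-2 unfolding of T (rows indexed by j, columns by (i,k)) the 2×2 minor on rows j ∈ {0, 1}, columns (i,k) ∈ {(0,0), (0,1)} is det [[-10, 14], [6, -8]] = -4 ≠ 0, so that unfolding has rank ≥ 2 and hence rank(T) ≥ 2 (CP rank is at least every unfolding rank, though it can be larger).
Upper bound: T[i,:,:] = a[i]·M for every slice, with a = [2, -1] and M = [[-5, 7], [3, -4]] (rows j, columns k).
Splitting M by its rows (j = 0, 1), M = [1, 0][-5, 7]ᵀ + [0, 1][3, -4]ᵀ.
Hence T = [2, -1] ⊗ [1, 0] ⊗ [-5, 7] + [2, -1] ⊗ [0, 1] ⊗ [3, -4], so rank(T) ≤ 2.
These bounds meet, so rank(T) = 2.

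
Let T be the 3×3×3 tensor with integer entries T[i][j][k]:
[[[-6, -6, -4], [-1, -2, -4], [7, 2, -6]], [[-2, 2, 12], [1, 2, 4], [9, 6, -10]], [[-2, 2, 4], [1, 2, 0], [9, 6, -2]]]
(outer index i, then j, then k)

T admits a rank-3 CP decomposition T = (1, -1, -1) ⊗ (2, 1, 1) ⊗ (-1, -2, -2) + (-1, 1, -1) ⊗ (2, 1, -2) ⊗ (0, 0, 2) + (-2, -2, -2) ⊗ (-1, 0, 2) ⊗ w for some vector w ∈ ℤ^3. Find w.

w = (-2, -1, 2)

Subtract the known terms from T to get the rank-1 residual R = (-2, -2, -2) ⊗ (-1, 0, 2) ⊗ w, so R[i,j,k] = a[i]·b[j]·w[k]. Pick indices with nonzero a[0]·b[0] = (-2)·(-1) = 2. Only the fibre through (0,0,·) is needed: R[0,0,:] = T[0,0,:] − Σₗ aₗ[0]bₗ[0]cₗ = [-6, -6, -4] − (1)·(2)·(-1, -2, -2) − (-1)·(2)·(0, 0, 2) = [-4, -2, 4]. Then w[k] = R[0,0,k] / 2 for each k, giving w = [-4, -2, 4] / 2 = (-2, -1, 2).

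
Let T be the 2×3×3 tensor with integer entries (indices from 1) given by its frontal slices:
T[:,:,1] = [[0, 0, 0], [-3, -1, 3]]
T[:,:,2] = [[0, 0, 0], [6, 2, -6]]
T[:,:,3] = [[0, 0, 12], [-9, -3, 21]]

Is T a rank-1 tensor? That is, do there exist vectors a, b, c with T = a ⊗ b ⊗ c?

No

The mode-3 unfolding of T (rows indexed by k, columns by (i,j) = (1,1), (1,2), (1,3), (2,1), (2,2), (2,3)) is [[0, 0, 0, -3, -1, 3], [0, 0, 0, 6, 2, -6], [0, 0, 12, -9, -3, 21]].
There the 2×2 minor on rows k ∈ {1, 3}, columns (i,j) ∈ {(1,3), (2,1)} is det [[0, -3], [12, -9]] = 36 ≠ 0, so this unfolding has rank ≥ 2; CP rank is at least every unfolding rank, so rank(T) ≥ 2.
In particular rank(T) ≥ 2 > 1, so T is not rank-1.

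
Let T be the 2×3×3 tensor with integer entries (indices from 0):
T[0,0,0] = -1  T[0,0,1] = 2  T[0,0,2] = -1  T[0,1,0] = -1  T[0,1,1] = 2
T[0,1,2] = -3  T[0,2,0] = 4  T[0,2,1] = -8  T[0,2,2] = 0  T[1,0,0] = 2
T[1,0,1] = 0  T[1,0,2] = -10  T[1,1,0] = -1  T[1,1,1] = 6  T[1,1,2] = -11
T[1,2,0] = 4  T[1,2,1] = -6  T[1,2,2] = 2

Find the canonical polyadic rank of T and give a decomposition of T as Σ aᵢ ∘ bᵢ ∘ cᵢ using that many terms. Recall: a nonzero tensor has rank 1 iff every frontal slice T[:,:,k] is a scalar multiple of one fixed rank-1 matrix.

rank(T) = 3

Lower bound: in the mode-3 unfolding of T (rows indexed by k, columns by (i,j)) the 3×3 minor on rows k ∈ {0, 1, 2}, columns (i,j) ∈ {(0,0), (0,1), (1,0)} is det [[-1, -1, 2], [2, 2, 0], [-1, -3, -10]] = -8 ≠ 0, so that unfolding has rank ≥ 3 and hence rank(T) ≥ 3 (CP rank is at least every unfolding rank, though it can be larger).
Upper bound: T is a sum of 3 rank-1 terms, T = (0, 1) ∘ (2, 2, 1) ∘ (2, -2, -4) + (1, -1) ∘ (0, 1, 2) ∘ (1, -2, -1) + (1, 2) ∘ (1, 2, -2) ∘ (-1, 2, -1) (written with every a and b primitive with positive leading entry and the scale carried by c; CP decompositions are not unique, and this one is verified by expanding entrywise), so rank(T) ≤ 3.
These bounds meet, so rank(T) = 3.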